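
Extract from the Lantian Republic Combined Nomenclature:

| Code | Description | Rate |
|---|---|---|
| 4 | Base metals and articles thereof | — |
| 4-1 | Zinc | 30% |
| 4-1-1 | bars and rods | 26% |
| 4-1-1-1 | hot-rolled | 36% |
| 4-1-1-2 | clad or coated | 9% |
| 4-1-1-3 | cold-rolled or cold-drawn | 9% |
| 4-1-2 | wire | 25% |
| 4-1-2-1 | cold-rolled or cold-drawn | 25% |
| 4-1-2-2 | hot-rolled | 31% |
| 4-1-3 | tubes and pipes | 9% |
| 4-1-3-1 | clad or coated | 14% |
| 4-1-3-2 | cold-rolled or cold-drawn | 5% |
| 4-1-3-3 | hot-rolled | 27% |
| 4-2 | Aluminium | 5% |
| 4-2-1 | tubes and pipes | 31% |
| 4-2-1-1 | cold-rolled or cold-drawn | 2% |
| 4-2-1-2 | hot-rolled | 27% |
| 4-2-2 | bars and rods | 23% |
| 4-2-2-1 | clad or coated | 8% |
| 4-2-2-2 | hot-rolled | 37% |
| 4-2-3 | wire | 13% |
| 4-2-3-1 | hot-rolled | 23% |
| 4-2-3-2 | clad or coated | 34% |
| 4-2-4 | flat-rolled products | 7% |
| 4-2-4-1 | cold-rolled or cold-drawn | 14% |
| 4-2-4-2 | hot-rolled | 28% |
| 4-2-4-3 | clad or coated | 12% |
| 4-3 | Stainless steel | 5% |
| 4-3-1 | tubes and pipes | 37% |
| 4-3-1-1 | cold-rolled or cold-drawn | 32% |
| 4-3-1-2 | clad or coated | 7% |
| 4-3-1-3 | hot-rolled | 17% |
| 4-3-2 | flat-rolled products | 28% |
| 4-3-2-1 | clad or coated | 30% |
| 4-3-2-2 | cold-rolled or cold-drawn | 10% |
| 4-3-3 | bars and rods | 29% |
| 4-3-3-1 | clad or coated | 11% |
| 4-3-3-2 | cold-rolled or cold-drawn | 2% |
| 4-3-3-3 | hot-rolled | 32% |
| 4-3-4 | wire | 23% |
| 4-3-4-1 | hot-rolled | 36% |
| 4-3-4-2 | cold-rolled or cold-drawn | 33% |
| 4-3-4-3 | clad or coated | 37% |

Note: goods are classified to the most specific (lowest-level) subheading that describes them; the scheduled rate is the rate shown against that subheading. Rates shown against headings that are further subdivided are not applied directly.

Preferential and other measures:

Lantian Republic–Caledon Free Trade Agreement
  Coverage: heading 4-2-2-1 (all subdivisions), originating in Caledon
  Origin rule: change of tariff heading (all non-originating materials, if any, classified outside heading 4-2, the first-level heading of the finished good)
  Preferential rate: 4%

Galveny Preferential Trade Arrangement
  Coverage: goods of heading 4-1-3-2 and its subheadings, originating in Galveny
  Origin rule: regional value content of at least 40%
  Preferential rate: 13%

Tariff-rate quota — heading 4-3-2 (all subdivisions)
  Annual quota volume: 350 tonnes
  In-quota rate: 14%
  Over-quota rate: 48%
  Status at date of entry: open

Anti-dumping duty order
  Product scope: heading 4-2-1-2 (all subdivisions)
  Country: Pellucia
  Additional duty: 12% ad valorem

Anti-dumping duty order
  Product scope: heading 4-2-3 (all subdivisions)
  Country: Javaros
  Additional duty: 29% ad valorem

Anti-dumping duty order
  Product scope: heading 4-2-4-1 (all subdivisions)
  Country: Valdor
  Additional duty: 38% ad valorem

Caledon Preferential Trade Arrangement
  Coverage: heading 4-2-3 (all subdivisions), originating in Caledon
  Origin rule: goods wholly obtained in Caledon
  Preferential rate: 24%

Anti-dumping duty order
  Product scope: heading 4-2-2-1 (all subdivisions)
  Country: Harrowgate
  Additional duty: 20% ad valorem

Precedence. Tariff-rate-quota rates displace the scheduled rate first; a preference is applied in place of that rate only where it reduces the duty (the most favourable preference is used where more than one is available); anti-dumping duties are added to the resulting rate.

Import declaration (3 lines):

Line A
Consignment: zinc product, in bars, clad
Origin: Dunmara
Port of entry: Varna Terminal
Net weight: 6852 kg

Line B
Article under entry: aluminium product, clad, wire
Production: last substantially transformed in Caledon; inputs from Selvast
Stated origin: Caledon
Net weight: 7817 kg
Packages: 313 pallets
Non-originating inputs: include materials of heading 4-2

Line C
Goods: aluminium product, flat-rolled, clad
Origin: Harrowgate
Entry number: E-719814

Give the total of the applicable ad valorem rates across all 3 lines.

Line A: zinc → 4-1; in bars → 4-1-1; clad → 4-1-1-2. Scheduled 9%. No special measure applies. → 9%.
Line B: aluminium → 4-2; wire → 4-2-3; clad → 4-2-3-2. Scheduled 34%. Caledon agreement on 4-2-2-1: 4-2-3-2 not covered; Caledon agreement on 4-2-3: not wholly obtained. → 34%.
Line C: aluminium → 4-2; flat-rolled → 4-2-4; clad → 4-2-4-3. Scheduled 12%. No special measure applies. → 12%.
Sum: 9% + 34% + 12% = 55%.

55%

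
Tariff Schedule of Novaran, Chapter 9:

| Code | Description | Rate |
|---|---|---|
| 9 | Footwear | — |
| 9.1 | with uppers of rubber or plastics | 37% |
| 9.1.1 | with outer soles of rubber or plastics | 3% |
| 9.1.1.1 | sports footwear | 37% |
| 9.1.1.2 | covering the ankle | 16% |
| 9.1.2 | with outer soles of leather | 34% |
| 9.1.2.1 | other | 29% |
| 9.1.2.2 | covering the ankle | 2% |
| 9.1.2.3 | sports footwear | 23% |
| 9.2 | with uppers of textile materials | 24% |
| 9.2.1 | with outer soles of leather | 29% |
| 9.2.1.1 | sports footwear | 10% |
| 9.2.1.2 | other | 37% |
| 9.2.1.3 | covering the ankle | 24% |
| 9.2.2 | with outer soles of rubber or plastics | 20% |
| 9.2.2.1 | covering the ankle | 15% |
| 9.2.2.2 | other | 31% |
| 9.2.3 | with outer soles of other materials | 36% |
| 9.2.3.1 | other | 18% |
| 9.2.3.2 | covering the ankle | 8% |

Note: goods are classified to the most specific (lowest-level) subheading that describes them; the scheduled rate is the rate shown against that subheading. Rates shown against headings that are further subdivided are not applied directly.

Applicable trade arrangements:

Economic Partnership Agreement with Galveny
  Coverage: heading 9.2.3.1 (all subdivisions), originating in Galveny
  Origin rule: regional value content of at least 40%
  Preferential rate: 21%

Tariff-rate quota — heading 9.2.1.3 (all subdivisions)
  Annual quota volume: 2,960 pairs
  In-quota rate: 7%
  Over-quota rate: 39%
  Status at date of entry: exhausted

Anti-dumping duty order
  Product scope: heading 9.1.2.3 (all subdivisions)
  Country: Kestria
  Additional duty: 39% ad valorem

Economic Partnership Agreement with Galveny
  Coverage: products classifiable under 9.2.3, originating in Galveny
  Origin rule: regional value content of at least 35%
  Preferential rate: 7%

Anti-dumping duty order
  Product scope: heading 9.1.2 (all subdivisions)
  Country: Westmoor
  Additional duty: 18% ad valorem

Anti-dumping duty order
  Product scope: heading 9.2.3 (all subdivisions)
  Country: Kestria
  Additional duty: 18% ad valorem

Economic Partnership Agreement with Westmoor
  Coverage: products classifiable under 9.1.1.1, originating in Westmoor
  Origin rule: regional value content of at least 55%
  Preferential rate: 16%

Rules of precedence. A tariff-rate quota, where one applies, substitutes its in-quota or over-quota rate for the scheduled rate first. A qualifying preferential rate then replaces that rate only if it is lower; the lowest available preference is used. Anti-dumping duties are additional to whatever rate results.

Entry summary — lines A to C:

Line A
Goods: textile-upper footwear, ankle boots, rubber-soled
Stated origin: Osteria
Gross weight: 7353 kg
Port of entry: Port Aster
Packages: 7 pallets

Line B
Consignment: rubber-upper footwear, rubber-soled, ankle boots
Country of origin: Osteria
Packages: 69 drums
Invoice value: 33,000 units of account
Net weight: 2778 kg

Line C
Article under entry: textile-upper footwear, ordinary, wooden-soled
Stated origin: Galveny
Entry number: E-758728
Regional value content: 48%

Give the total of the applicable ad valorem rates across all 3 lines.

38%

Line A: textile-upper → 9.2; rubber-soled → 9.2.2; ankle boots → 9.2.2.1. Scheduled 15%. No special measure applies. → 15%.
Line B: rubber-upper → 9.1; rubber-soled → 9.1.1; ankle boots → 9.1.1.2. Scheduled 16%. No special measure applies. → 16%.
Line C: textile-upper → 9.2; wooden-soled → 9.2.3; ordinary → 9.2.3.1. Scheduled 18%. Galveny agreement on 9.2.3.1: RVC ≥ 40% → 21% available; Galveny agreement on 9.2.3: RVC ≥ 35% → 7% available; preferential 7%. → 7%.
Sum: 15% + 16% + 7% = 38%.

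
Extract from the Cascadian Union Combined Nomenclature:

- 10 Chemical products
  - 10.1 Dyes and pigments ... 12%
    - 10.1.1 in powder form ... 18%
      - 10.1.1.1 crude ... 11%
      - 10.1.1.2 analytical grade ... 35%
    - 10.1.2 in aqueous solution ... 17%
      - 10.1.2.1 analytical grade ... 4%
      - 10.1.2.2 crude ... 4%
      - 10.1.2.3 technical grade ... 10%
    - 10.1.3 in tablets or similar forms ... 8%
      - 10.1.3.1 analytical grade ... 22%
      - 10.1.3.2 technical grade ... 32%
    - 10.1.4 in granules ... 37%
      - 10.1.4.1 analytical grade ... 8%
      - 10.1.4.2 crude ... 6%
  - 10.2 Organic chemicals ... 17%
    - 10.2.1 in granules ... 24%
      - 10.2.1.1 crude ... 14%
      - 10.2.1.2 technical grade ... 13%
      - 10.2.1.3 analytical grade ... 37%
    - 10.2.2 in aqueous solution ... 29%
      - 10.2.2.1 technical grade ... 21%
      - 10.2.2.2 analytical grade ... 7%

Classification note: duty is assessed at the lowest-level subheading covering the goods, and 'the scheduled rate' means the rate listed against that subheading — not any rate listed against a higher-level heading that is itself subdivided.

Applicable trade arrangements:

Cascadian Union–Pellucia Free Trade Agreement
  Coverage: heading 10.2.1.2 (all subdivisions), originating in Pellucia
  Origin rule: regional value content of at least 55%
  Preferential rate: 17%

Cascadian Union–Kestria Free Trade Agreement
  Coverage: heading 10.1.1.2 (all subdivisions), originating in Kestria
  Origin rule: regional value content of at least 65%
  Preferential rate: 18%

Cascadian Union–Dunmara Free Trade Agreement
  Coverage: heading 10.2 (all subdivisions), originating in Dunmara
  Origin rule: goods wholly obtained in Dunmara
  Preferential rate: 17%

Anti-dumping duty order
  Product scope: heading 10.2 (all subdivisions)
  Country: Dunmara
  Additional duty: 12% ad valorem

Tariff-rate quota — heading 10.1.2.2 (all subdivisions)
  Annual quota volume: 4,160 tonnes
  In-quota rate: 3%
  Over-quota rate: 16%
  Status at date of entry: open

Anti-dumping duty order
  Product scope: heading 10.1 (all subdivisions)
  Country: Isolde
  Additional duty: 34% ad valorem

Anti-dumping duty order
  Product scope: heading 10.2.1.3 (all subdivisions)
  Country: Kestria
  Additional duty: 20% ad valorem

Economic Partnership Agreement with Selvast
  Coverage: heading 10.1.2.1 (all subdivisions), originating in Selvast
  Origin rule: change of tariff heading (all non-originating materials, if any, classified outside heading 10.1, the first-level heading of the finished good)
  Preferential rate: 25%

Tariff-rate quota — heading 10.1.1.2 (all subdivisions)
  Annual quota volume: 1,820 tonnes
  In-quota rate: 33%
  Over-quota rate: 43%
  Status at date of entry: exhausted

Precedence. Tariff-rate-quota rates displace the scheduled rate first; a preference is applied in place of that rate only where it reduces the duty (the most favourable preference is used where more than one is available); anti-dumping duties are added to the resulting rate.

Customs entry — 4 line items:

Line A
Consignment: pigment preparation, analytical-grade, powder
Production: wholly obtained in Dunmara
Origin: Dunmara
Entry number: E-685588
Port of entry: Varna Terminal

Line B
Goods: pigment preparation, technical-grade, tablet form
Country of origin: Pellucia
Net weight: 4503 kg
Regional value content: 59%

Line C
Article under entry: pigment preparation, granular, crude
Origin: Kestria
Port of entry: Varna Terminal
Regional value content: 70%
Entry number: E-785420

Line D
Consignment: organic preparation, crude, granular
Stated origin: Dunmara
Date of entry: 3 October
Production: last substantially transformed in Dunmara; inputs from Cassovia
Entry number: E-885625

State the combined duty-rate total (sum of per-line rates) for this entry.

Line A: pigment → 10.1; powder → 10.1.1; analytical-grade → 10.1.1.2. Scheduled 35%. quota on 10.1.1.2 exhausted → over-quota 43%; Dunmara agreement on 10.2: 10.1.1.2 not covered. → 43%.
Line B: pigment → 10.1; tablet form → 10.1.3; technical-grade → 10.1.3.2. Scheduled 32%. Pellucia agreement on 10.2.1.2: 10.1.3.2 not covered. → 32%.
Line C: pigment → 10.1; granular → 10.1.4; crude → 10.1.4.2. Scheduled 6%. Kestria agreement on 10.1.1.2: 10.1.4.2 not covered. → 6%.
Line D: organic → 10.2; granular → 10.2.1; crude → 10.2.1.1. Scheduled 14%. Dunmara agreement on 10.2: not wholly obtained; anti-dumping (Dunmara, 10.2): +12%; total 14% + 12% = 26%. → 26%.
Sum: 43% + 32% + 6% + 26% = 107%.

107%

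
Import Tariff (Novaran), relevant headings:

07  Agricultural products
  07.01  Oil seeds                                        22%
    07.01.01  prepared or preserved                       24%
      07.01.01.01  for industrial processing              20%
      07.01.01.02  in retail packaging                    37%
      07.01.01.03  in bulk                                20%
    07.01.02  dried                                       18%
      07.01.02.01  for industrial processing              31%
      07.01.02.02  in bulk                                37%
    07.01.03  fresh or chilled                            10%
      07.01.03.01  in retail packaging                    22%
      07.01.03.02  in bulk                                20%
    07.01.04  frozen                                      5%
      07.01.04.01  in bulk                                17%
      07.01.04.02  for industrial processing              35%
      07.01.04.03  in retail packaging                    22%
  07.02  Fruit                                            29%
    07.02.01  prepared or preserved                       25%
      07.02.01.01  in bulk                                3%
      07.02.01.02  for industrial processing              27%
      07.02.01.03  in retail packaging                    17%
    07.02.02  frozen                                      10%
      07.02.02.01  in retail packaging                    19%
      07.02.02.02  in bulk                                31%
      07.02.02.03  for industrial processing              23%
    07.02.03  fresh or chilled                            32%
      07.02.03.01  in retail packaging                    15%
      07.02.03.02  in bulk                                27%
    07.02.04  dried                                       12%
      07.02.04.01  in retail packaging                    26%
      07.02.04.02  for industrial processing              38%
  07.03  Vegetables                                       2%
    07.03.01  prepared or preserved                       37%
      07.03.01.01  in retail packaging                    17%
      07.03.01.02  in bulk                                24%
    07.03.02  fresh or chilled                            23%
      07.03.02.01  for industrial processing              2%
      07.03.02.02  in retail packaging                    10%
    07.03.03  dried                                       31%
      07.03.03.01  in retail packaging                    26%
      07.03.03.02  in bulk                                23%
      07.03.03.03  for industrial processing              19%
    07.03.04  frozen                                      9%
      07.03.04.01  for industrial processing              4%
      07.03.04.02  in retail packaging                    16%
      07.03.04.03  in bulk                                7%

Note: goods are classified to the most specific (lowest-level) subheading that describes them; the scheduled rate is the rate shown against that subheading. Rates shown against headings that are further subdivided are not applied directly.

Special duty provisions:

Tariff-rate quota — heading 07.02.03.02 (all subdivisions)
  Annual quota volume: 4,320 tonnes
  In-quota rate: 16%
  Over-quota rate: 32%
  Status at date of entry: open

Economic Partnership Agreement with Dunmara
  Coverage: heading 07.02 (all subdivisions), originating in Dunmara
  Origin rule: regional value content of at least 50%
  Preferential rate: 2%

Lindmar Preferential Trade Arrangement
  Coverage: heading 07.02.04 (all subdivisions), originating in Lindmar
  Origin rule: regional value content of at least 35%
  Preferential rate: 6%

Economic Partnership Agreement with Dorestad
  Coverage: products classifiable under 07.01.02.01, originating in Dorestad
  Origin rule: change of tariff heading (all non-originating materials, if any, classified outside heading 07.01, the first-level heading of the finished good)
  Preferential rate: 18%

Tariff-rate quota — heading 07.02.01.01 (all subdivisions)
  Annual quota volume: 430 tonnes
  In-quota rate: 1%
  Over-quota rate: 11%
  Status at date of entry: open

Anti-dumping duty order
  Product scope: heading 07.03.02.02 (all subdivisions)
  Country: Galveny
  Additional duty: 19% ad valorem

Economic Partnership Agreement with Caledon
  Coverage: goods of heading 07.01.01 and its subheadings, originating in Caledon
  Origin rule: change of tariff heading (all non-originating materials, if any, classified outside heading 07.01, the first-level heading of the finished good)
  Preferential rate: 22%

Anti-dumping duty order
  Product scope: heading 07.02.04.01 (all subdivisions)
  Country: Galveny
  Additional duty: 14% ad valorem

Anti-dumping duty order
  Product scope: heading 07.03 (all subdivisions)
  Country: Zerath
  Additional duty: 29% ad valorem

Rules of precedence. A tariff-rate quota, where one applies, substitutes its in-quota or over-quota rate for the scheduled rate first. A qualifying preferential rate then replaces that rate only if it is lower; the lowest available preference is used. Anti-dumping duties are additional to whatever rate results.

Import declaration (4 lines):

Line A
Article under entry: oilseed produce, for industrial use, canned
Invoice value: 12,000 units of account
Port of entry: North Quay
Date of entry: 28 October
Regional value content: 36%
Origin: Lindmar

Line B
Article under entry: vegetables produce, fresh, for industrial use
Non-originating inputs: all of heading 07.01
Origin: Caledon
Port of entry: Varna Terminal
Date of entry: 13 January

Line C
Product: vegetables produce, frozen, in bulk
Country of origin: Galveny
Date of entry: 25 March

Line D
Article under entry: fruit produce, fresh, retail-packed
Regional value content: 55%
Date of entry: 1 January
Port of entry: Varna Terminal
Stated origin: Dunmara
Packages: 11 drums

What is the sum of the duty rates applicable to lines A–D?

Line A: oilseed → 07.01; canned → 07.01.01; for industrial use → 07.01.01.01. Scheduled 20%. Lindmar agreement on 07.02.04: 07.01.01.01 not covered. → 20%.
Line B: vegetables → 07.03; fresh → 07.03.02; for industrial use → 07.03.02.01. Scheduled 2%. Caledon agreement on 07.01.01: 07.03.02.01 not covered. → 2%.
Line C: vegetables → 07.03; frozen → 07.03.04; in bulk → 07.03.04.03. Scheduled 7%. No special measure applies. → 7%.
Line D: fruit → 07.02; fresh → 07.02.03; retail-packed → 07.02.03.01. Scheduled 15%. Dunmara agreement on 07.02: RVC ≥ 50% → 2% available; preferential 2%. → 2%.
Sum: 20% + 2% + 7% + 2% = 31%.

31%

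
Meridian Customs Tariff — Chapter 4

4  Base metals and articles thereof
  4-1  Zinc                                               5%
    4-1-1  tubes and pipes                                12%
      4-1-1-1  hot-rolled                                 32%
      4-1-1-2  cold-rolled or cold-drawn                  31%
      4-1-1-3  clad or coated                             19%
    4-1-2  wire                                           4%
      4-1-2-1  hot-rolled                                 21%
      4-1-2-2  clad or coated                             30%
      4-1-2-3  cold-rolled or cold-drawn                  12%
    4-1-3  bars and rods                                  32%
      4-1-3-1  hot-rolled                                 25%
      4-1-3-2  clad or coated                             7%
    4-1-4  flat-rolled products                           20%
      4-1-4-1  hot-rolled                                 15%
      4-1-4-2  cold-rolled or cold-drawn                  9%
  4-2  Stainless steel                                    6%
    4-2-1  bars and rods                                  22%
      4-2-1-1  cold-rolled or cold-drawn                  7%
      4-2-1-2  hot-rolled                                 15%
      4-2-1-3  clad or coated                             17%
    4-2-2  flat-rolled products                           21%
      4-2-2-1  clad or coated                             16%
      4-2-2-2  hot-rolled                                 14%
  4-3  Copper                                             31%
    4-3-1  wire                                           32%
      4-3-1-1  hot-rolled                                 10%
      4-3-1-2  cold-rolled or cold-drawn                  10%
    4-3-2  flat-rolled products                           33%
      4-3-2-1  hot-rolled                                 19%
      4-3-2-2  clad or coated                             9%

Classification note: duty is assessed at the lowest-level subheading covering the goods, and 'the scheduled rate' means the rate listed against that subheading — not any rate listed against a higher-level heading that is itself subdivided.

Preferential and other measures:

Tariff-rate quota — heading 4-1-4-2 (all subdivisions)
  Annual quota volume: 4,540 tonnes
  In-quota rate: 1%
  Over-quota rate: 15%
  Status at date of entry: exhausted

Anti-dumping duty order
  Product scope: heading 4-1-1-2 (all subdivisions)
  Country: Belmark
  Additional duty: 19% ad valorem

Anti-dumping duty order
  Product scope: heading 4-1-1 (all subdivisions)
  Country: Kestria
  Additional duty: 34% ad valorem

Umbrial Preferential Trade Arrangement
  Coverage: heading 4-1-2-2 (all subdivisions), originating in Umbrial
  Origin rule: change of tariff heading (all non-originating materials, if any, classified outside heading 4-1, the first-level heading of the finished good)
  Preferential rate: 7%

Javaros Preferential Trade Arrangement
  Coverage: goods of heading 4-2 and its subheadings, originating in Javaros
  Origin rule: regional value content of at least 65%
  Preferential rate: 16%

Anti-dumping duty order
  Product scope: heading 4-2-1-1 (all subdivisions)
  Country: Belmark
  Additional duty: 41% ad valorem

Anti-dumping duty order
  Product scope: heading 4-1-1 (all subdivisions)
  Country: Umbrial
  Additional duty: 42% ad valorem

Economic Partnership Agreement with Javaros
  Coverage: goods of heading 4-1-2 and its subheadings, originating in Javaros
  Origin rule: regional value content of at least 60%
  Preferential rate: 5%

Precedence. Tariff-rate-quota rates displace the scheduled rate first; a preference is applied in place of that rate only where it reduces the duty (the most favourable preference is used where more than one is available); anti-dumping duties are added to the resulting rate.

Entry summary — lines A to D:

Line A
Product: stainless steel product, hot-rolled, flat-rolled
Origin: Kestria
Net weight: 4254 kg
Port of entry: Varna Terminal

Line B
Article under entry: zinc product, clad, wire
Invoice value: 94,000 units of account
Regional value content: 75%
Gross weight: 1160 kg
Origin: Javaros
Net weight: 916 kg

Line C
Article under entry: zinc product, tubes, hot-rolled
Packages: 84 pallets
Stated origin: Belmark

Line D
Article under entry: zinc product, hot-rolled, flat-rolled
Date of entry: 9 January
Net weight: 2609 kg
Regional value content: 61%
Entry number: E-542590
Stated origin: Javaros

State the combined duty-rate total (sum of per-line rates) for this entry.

66%

Line A: stainless steel → 4-2; flat-rolled → 4-2-2; hot-rolled → 4-2-2-2. Scheduled 14%. No special measure applies. → 14%.
Line B: zinc → 4-1; wire → 4-1-2; clad → 4-1-2-2. Scheduled 30%. Javaros agreement on 4-2: 4-1-2-2 not covered; Javaros agreement on 4-1-2: RVC ≥ 60% → 5% available; preferential 5%. → 5%.
Line C: zinc → 4-1; tubes → 4-1-1; hot-rolled → 4-1-1-1. Scheduled 32%. No special measure applies. → 32%.
Line D: zinc → 4-1; flat-rolled → 4-1-4; hot-rolled → 4-1-4-1. Scheduled 15%. Javaros agreement on 4-2: 4-1-4-1 not covered; Javaros agreement on 4-1-2: 4-1-4-1 not covered. → 15%.
Sum: 14% + 5% + 32% + 15% = 66%.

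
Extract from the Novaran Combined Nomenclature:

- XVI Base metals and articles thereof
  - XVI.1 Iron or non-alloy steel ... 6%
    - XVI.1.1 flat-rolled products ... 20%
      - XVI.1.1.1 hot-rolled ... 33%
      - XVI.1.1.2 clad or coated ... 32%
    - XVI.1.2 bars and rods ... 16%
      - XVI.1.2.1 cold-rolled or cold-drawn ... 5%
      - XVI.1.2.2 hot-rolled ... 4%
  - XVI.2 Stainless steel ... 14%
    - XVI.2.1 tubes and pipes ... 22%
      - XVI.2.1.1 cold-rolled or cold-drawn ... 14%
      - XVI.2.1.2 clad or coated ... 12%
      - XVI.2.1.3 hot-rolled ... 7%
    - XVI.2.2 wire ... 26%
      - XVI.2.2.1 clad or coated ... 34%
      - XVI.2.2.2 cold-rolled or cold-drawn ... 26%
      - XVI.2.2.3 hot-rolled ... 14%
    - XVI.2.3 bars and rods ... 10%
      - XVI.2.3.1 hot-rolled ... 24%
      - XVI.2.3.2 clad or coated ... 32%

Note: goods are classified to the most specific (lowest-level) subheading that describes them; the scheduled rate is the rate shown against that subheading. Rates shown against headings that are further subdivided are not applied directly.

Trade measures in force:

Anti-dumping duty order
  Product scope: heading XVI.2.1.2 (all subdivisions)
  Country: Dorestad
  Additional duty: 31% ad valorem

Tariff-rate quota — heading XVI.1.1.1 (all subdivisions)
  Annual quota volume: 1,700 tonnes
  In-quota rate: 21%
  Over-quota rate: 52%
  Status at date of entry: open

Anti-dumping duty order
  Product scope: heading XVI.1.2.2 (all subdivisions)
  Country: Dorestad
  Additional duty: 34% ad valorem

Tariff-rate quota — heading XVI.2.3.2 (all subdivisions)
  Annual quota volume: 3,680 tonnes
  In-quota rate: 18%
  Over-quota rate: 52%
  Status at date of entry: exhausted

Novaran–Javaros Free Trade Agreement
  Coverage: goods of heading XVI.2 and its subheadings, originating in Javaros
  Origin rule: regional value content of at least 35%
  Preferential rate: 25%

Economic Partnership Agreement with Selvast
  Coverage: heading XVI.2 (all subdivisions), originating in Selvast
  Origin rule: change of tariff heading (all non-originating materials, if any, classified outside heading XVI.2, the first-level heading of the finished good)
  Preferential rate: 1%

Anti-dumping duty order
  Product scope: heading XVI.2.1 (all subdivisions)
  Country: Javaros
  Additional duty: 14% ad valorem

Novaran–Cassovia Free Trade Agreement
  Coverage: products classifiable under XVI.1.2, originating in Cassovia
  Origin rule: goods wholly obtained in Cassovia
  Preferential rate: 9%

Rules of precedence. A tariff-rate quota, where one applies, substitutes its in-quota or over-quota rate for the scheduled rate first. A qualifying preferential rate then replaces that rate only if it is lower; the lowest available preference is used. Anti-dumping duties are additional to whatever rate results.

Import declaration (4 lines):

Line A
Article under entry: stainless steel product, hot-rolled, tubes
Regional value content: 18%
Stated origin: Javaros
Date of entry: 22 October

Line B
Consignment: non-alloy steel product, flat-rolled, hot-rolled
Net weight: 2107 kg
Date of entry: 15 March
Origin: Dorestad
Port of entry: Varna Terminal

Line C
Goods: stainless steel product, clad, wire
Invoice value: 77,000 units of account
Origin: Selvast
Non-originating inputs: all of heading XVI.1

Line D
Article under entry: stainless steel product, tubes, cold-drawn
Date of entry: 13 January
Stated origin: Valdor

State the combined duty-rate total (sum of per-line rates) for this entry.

57%

Line A: stainless steel → XVI.2; tubes → XVI.2.1; hot-rolled → XVI.2.1.3. Scheduled 7%. Javaros agreement on XVI.2: RVC < 35%; anti-dumping (Javaros, XVI.2.1): +14%; total 7% + 14% = 21%. → 21%.
Line B: non-alloy steel → XVI.1; flat-rolled → XVI.1.1; hot-rolled → XVI.1.1.1. Scheduled 33%. quota on XVI.1.1.1 open → in-quota 21%. → 21%.
Line C: stainless steel → XVI.2; wire → XVI.2.2; clad → XVI.2.2.1. Scheduled 34%. Selvast agreement on XVI.2: CTH met → 1% available; preferential 1%. → 1%.
Line D: stainless steel → XVI.2; tubes → XVI.2.1; cold-drawn → XVI.2.1.1. Scheduled 14%. No special measure applies. → 14%.
Sum: 21% + 21% + 1% + 14% = 57%.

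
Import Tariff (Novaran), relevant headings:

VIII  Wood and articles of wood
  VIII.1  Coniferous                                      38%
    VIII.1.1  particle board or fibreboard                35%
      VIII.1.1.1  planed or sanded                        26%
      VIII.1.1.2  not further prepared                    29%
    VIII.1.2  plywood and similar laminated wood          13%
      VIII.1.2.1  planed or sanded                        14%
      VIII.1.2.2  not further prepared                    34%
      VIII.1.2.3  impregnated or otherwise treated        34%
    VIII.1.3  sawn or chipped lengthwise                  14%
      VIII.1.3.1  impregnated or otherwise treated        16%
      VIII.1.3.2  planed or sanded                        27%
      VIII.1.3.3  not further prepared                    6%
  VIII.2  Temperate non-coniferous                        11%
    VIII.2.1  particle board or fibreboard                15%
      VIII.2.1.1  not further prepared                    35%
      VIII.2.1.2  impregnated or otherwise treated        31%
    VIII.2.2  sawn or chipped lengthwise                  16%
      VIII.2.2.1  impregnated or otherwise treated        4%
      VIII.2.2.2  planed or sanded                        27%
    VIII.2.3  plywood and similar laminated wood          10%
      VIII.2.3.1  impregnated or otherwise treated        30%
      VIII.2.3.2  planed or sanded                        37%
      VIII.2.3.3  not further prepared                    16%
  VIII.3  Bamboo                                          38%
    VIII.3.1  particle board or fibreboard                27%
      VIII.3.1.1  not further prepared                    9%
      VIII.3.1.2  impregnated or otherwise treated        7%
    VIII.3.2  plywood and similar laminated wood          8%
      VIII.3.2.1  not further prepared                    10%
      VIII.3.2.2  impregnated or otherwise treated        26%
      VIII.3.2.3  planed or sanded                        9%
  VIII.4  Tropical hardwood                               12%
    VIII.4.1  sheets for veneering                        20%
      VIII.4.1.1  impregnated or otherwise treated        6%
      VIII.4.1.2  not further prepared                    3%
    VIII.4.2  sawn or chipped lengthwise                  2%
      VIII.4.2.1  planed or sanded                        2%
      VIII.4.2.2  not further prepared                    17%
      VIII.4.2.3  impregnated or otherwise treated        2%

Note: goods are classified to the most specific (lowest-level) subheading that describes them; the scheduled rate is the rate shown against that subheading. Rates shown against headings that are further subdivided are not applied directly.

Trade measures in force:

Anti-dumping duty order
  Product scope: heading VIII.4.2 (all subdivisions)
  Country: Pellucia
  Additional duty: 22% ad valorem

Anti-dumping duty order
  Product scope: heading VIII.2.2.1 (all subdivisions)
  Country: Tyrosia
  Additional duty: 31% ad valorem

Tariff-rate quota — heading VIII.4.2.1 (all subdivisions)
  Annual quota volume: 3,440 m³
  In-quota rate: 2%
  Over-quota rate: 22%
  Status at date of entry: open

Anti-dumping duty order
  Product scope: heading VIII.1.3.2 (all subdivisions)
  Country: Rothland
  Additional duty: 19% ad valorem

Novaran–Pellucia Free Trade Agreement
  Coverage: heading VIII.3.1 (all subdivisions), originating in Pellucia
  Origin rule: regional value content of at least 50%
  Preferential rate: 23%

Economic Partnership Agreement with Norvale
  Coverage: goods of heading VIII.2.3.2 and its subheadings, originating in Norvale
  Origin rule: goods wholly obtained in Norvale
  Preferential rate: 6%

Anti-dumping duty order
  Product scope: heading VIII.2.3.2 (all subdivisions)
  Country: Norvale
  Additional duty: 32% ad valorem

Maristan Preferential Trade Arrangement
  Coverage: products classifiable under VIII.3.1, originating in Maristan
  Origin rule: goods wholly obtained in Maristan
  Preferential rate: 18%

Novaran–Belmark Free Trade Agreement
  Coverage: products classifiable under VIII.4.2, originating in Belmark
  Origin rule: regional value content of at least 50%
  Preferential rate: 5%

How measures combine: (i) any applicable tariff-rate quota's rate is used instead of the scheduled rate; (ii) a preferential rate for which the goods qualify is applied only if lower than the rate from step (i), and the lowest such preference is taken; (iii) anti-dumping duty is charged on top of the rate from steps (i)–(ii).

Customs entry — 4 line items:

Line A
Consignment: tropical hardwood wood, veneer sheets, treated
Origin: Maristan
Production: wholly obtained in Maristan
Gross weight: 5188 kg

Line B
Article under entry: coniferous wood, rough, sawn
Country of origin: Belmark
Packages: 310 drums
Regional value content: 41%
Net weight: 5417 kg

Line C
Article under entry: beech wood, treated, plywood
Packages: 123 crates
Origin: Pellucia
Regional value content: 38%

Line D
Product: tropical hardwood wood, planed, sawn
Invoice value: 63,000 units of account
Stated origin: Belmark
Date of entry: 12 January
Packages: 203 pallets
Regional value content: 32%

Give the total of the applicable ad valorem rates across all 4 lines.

Line A: tropical hardwood → VIII.4; veneer sheets → VIII.4.1; treated → VIII.4.1.1. Scheduled 6%. Maristan agreement on VIII.3.1: VIII.4.1.1 not covered. → 6%.
Line B: coniferous → VIII.1; sawn → VIII.1.3; rough → VIII.1.3.3. Scheduled 6%. Belmark agreement on VIII.4.2: VIII.1.3.3 not covered. → 6%.
Line C: beech → VIII.2; plywood → VIII.2.3; treated → VIII.2.3.1. Scheduled 30%. Pellucia agreement on VIII.3.1: VIII.2.3.1 not covered. → 30%.
Line D: tropical hardwood → VIII.4; sawn → VIII.4.2; planed → VIII.4.2.1. Scheduled 2%. quota on VIII.4.2.1 open → in-quota 2%; Belmark agreement on VIII.4.2: RVC < 50%. → 2%.
Sum: 6% + 6% + 30% + 2% = 44%.

44%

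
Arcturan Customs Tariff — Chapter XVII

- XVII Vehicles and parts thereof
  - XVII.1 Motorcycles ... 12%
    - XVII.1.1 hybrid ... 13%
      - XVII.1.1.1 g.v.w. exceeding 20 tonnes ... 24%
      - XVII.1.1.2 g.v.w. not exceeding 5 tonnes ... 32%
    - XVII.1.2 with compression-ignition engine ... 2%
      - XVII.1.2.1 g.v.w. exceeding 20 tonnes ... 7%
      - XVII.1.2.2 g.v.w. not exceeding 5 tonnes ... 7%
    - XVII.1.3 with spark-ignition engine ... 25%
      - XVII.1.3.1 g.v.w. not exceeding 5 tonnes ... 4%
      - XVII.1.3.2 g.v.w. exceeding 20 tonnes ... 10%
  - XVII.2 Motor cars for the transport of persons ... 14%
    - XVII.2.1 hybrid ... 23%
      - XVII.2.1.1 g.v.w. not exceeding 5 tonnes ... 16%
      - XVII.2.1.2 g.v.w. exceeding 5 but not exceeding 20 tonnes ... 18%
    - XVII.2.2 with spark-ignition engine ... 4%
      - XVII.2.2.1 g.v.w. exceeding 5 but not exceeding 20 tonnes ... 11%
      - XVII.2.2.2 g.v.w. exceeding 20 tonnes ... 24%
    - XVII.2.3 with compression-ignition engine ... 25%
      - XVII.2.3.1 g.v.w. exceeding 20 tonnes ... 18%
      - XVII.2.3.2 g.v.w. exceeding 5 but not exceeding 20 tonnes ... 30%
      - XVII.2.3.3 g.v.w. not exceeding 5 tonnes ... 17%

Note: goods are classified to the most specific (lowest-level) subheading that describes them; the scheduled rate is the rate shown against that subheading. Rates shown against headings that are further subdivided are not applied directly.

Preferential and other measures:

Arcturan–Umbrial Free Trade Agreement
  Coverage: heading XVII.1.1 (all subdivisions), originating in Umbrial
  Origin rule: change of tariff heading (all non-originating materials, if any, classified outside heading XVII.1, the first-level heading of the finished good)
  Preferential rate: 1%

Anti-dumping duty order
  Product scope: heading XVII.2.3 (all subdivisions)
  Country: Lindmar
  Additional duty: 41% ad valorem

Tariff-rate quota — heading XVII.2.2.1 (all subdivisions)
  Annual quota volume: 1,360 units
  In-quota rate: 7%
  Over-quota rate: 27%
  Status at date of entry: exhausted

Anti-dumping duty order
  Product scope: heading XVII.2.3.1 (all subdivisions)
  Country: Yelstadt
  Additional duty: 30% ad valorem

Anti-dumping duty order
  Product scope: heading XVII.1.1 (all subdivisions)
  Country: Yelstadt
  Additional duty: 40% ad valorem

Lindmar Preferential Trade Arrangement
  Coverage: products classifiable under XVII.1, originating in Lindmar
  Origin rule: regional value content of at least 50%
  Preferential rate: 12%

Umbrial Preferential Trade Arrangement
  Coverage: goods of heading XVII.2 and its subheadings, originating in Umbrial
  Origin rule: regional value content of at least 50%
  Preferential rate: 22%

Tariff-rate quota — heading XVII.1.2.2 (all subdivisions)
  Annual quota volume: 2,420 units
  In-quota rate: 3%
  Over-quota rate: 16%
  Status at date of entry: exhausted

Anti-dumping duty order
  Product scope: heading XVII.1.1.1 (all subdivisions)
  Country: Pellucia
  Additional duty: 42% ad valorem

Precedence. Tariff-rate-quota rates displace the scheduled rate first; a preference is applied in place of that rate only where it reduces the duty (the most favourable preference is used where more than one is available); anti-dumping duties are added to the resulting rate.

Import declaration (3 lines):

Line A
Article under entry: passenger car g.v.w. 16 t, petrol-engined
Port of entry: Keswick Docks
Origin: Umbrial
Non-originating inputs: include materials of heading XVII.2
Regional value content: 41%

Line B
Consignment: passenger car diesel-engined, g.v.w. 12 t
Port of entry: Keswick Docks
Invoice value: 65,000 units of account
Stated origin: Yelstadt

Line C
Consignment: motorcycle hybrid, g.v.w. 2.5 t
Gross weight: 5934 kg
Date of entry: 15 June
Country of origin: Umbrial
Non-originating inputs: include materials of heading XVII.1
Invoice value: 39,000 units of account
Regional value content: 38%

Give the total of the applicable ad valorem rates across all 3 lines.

Line A: passenger car → XVII.2; petrol-engined → XVII.2.2; g.v.w. 16 t → XVII.2.2.1. Scheduled 11%. quota on XVII.2.2.1 exhausted → over-quota 27%; Umbrial agreement on XVII.1.1: XVII.2.2.1 not covered; Umbrial agreement on XVII.2: RVC < 50%. → 27%.
Line B: passenger car → XVII.2; diesel-engined → XVII.2.3; g.v.w. 12 t → XVII.2.3.2. Scheduled 30%. No special measure applies. → 30%.
Line C: motorcycle → XVII.1; hybrid → XVII.1.1; g.v.w. 2.5 t → XVII.1.1.2. Scheduled 32%. Umbrial agreement on XVII.1.1: CTH not met; Umbrial agreement on XVII.2: XVII.1.1.2 not covered. → 32%.
Sum: 27% + 30% + 32% = 89%.

89%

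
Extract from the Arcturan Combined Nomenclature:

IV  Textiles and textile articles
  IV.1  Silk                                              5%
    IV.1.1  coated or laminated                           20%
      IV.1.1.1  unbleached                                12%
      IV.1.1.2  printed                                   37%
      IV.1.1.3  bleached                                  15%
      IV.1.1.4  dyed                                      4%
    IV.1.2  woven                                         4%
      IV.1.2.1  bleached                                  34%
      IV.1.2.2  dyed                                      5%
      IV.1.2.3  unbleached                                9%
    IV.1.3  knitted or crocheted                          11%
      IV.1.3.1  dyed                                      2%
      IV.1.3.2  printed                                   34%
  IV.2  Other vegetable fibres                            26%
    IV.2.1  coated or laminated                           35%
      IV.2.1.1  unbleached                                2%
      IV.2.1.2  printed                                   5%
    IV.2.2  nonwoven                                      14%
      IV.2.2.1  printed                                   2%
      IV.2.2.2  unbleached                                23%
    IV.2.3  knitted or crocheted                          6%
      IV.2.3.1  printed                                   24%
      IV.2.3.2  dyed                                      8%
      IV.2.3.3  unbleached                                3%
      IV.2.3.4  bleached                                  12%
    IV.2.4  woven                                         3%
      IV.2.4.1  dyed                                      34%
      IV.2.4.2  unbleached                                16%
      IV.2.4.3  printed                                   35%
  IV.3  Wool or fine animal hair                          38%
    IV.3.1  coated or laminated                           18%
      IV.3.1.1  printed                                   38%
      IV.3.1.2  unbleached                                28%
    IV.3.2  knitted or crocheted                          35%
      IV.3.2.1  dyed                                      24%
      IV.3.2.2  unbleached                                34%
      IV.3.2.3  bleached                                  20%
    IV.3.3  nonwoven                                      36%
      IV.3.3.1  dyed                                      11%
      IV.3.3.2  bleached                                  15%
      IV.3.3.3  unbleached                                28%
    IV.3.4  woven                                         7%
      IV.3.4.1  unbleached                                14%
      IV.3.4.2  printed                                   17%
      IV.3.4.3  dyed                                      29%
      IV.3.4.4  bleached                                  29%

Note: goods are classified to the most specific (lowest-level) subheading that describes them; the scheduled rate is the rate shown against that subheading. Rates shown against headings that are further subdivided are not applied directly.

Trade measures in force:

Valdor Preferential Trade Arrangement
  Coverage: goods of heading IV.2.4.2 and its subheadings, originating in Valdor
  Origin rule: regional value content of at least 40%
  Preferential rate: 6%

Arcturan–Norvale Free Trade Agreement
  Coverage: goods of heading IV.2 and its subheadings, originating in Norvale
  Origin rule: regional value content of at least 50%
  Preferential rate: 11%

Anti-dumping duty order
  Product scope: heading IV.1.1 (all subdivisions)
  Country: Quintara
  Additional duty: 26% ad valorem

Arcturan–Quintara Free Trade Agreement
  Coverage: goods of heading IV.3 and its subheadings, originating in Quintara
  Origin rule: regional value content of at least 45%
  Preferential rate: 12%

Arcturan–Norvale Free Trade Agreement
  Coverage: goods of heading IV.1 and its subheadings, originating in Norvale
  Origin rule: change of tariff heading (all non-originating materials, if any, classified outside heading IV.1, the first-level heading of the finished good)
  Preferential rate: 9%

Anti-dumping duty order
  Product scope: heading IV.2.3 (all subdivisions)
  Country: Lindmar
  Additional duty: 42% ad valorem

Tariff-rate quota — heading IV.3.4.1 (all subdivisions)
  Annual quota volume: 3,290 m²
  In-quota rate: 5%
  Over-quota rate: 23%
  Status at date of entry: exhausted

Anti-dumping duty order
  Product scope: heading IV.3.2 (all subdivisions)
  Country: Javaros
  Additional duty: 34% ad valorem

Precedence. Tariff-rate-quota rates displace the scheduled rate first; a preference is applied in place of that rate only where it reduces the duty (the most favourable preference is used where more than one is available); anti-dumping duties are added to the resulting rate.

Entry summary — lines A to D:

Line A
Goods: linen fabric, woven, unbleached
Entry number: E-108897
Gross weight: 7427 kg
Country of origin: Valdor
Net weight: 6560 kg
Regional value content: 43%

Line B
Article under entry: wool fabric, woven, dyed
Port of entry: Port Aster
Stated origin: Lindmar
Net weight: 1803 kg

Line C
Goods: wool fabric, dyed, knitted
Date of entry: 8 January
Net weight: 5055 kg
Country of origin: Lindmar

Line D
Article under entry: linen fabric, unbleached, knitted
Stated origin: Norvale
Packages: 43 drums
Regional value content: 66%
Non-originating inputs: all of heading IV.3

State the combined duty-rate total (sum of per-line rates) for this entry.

62%

Line A: linen → IV.2; woven → IV.2.4; unbleached → IV.2.4.2. Scheduled 16%. Valdor agreement on IV.2.4.2: RVC ≥ 40% → 6% available; preferential 6%. → 6%.
Line B: wool → IV.3; woven → IV.3.4; dyed → IV.3.4.3. Scheduled 29%. No special measure applies. → 29%.
Line C: wool → IV.3; knitted → IV.3.2; dyed → IV.3.2.1. Scheduled 24%. No special measure applies. → 24%.
Line D: linen → IV.2; knitted → IV.2.3; unbleached → IV.2.3.3. Scheduled 3%. Norvale agreement on IV.2: RVC ≥ 50% → 11% available; Norvale agreement on IV.1: IV.2.3.3 not covered; preference 11% not lower than 3% → no reduction. → 3%.
Sum: 6% + 29% + 24% + 3% = 62%.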